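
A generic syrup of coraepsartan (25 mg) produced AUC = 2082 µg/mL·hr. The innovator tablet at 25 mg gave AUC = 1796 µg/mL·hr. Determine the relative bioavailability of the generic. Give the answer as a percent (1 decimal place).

F_rel = 115.9%

F_rel = (AUC_test/D_test) / (AUC_ref/D_ref)
      = (2082/25) / (1796/25)
      = 83.28 / 71.84 = 1.1592 = 115.92%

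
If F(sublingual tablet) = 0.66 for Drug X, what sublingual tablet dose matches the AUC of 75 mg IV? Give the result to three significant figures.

D_sublingual = 114 mg

For equal systemic exposure: F × D_ev = D_iv
D_ev = D_iv / F = 75 / 0.66 = 113.636 mg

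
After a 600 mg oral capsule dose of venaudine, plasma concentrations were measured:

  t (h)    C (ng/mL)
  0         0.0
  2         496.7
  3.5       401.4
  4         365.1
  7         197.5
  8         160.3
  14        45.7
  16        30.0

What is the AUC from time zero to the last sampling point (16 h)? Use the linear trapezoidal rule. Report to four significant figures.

AUC = 3078 ng/mL·h

Trapezoidal AUC_0→16:
  [0→2]: (0.0+496.7)/2 × 2 = 496.7
  [2→3.5]: (496.7+401.4)/2 × 1.5 = 673.575
  [3.5→4]: (401.4+365.1)/2 × 0.5 = 191.625
  [4→7]: (365.1+197.5)/2 × 3 = 843.9
  [7→8]: (197.5+160.3)/2 × 1 = 178.9
  [8→14]: (160.3+45.7)/2 × 6 = 618.0
  [14→16]: (45.7+30.0)/2 × 2 = 75.7
  Sum = 3078.4 ng/mL·h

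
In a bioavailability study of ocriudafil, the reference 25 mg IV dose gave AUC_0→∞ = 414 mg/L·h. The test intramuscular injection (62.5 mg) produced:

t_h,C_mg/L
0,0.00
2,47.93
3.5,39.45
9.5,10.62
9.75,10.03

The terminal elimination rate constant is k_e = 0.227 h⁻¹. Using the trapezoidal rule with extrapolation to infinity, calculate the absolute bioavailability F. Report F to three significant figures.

F = 0.300

Trapezoidal AUC_0→9.75 (intramuscular injection):
  [0→2]: (0.00+47.93)/2 × 2 = 47.93
  [2→3.5]: (47.93+39.45)/2 × 1.5 = 65.535
  [3.5→9.5]: (39.45+10.62)/2 × 6 = 150.21
  [9.5→9.75]: (10.62+10.03)/2 × 0.25 = 2.58125
  Sum = 266.25625 mg/L·h
Tail: C_last/k_e = 10.03/0.227 = 44.185
AUC_0→∞ (intramuscular injection) = 266.25625 + 44.185 = 310.44125 mg/L·h
F = (AUC_ev/D_ev)/(AUC_iv/D_iv) = (310.44125/62.5)/(414/25) = 4.96706/16.56 = 0.2999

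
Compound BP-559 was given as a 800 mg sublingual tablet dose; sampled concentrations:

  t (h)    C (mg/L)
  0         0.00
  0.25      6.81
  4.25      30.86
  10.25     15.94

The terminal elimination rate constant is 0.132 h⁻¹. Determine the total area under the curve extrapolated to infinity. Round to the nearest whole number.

AUC = 337 mg/L·h

Trapezoidal AUC_0→10.25:
  [0→0.25]: (0.00+6.81)/2 × 0.25 = 0.85125
  [0.25→4.25]: (6.81+30.86)/2 × 4 = 75.34
  [4.25→10.25]: (30.86+15.94)/2 × 6 = 140.4
  Sum = 216.59125 mg/L·h
Extrapolated tail: C_last / k_e = 15.94 / 0.132 = 120.758
AUC_0→∞ = 216.59125 + 120.758 = 337.34925 mg/L·h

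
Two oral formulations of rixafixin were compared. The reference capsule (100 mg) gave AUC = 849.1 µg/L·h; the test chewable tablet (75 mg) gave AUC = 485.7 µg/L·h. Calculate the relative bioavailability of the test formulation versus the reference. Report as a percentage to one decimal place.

F_rel = 76.3%

F_rel = (AUC_test/D_test) / (AUC_ref/D_ref)
      = (485.7/75) / (849.1/100)
      = 6.476 / 8.491 = 0.7627 = 76.27%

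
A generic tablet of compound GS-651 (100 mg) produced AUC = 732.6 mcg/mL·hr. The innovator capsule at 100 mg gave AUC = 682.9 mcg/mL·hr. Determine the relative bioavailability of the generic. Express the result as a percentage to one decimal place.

F_rel = 107.3%

F_rel = (AUC_test/D_test) / (AUC_ref/D_ref)
      = (732.6/100) / (682.9/100)
      = 7.326 / 6.829 = 1.0728 = 107.28%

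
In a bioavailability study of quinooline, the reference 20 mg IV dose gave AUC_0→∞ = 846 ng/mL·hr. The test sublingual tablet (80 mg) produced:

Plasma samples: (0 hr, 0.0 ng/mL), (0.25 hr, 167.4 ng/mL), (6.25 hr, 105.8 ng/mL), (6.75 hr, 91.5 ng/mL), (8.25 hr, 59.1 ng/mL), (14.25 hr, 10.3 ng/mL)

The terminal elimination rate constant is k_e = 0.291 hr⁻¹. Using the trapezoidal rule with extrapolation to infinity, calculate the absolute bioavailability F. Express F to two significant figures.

F = 0.37

Trapezoidal AUC_0→14.25 (sublingual tablet):
  [0→0.25]: (0.0+167.4)/2 × 0.25 = 20.925
  [0.25→6.25]: (167.4+105.8)/2 × 6 = 819.6
  [6.25→6.75]: (105.8+91.5)/2 × 0.5 = 49.325
  [6.75→8.25]: (91.5+59.1)/2 × 1.5 = 112.95
  [8.25→14.25]: (59.1+10.3)/2 × 6 = 208.2
  Sum = 1211.0 ng/mL·hr
Tail: C_last/k_e = 10.3/0.291 = 35.395
AUC_0→∞ (sublingual tablet) = 1211.0 + 35.395 = 1246.395 ng/mL·hr
F = (AUC_ev/D_ev)/(AUC_iv/D_iv) = (1246.395/80)/(846/20) = 15.5799/42.3 = 0.3683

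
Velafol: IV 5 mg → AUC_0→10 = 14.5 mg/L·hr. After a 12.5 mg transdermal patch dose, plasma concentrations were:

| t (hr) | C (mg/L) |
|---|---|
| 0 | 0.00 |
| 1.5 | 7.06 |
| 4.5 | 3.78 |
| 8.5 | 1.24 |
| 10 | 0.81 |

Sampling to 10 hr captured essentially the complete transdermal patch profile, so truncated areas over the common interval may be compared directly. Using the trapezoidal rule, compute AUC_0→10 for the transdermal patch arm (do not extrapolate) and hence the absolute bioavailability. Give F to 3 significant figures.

Trapezoidal AUC_0→10 (transdermal patch):
  [0→1.5]: (0.00+7.06)/2 × 1.5 = 5.295
  [1.5→4.5]: (7.06+3.78)/2 × 3 = 16.26
  [4.5→8.5]: (3.78+1.24)/2 × 4 = 10.04
  [8.5→10]: (1.24+0.81)/2 × 1.5 = 1.5375
  Sum = 33.1325 mg/L·hr
F = (AUC_ev/D_ev)/(AUC_iv/D_iv) = (33.1325/12.5)/(14.5/5) = 2.6506/2.9 = 0.9140

F = 0.914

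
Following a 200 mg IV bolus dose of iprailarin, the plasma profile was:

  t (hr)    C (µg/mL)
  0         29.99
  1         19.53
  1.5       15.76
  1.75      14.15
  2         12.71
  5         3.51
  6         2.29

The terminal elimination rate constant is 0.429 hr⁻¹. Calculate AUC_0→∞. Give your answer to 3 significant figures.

Trapezoidal AUC_0→6:
  [0→1]: (29.99+19.53)/2 × 1 = 24.76
  [1→1.5]: (19.53+15.76)/2 × 0.5 = 8.8225
  [1.5→1.75]: (15.76+14.15)/2 × 0.25 = 3.73875
  [1.75→2]: (14.15+12.71)/2 × 0.25 = 3.3575
  [2→5]: (12.71+3.51)/2 × 3 = 24.33
  [5→6]: (3.51+2.29)/2 × 1 = 2.9
  Sum = 67.90875 µg/mL·hr
Extrapolated tail: C_last / k_e = 2.29 / 0.429 = 5.338
AUC_0→∞ = 67.90875 + 5.338 = 73.24675 µg/mL·hr

AUC = 73.2 µg/mL·hr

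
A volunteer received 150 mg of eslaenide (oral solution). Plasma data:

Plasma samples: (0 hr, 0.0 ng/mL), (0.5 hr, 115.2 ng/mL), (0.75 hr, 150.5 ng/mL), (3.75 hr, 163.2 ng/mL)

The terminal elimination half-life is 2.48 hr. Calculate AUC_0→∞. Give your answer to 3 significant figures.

AUC = 1120 ng/mL·hr

Trapezoidal AUC_0→3.75:
  [0→0.5]: (0.0+115.2)/2 × 0.5 = 28.8
  [0.5→0.75]: (115.2+150.5)/2 × 0.25 = 33.2125
  [0.75→3.75]: (150.5+163.2)/2 × 3 = 470.55
  Sum = 532.5625 ng/mL·hr
k_e = ln2 / t½ = 0.693147 / 2.48 = 0.2795 hr^-1
Extrapolated tail: C_last / k_e = 163.2 / 0.2795 = 583.900
AUC_0→∞ = 532.5625 + 583.900 = 1116.4625 ng/mL·hr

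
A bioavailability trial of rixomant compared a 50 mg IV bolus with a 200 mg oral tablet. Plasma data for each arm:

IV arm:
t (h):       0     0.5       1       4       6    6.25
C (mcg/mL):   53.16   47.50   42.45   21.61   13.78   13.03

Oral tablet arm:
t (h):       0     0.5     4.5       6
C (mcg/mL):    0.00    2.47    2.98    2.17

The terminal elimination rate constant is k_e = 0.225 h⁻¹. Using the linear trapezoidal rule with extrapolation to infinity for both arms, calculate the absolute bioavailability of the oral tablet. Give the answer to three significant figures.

F = 0.0260

Trapezoidal AUC_0→6.25 (IV):
  [0→0.5]: (53.16+47.50)/2 × 0.5 = 25.165
  [0.5→1]: (47.50+42.45)/2 × 0.5 = 22.4875
  [1→4]: (42.45+21.61)/2 × 3 = 96.09
  [4→6]: (21.61+13.78)/2 × 2 = 35.39
  [6→6.25]: (13.78+13.03)/2 × 0.25 = 3.35125
  Sum = 182.48375 mcg/mL·h
IV tail: 13.03/0.225 = 57.911; AUC_iv,0→∞ = 182.48375 + 57.911 = 240.39475 mcg/mL·h
Trapezoidal AUC_0→6 (oral tablet):
  [0→0.5]: (0.00+2.47)/2 × 0.5 = 0.6175
  [0.5→4.5]: (2.47+2.98)/2 × 4 = 10.9
  [4.5→6]: (2.98+2.17)/2 × 1.5 = 3.8625
  Sum = 15.38 mcg/mL·h
oral tablet tail: 2.17/0.225 = 9.644; AUC_ev,0→∞ = 15.38 + 9.644 = 25.024 mcg/mL·h
F = (AUC_ev/D_ev)/(AUC_iv/D_iv) = (25.024/200)/(240.39475/50) = 0.12512/4.807895 = 0.0260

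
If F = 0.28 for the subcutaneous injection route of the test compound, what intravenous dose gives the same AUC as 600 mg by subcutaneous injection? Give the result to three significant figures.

D_iv = 168 mg

Systemic exposure from an extravascular dose = F × D_ev, so the equivalent IV dose is F × D_ev.
D_iv = F × D_ev = 0.28 × 600 = 168 mg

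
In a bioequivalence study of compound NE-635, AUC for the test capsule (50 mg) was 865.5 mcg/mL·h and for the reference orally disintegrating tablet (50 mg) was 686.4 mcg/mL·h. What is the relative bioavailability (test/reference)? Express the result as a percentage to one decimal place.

F_rel = (AUC_test/D_test) / (AUC_ref/D_ref)
      = (865.5/50) / (686.4/50)
      = 17.31 / 13.728 = 1.2609 = 126.09%

F_rel = 126.1%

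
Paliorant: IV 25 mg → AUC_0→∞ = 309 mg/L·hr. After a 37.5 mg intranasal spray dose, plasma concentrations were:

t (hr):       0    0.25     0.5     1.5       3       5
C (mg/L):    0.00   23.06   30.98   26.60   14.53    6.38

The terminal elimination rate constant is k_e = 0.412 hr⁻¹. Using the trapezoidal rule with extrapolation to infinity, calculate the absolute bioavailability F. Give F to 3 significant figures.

F = 0.228

Trapezoidal AUC_0→5 (intranasal spray):
  [0→0.25]: (0.00+23.06)/2 × 0.25 = 2.8825
  [0.25→0.5]: (23.06+30.98)/2 × 0.25 = 6.755
  [0.5→1.5]: (30.98+26.60)/2 × 1 = 28.79
  [1.5→3]: (26.60+14.53)/2 × 1.5 = 30.8475
  [3→5]: (14.53+6.38)/2 × 2 = 20.91
  Sum = 90.185 mg/L·hr
Tail: C_last/k_e = 6.38/0.412 = 15.485
AUC_0→∞ (intranasal spray) = 90.185 + 15.485 = 105.67 mg/L·hr
F = (AUC_ev/D_ev)/(AUC_iv/D_iv) = (105.67/37.5)/(309/25) = 2.81787/12.36 = 0.2280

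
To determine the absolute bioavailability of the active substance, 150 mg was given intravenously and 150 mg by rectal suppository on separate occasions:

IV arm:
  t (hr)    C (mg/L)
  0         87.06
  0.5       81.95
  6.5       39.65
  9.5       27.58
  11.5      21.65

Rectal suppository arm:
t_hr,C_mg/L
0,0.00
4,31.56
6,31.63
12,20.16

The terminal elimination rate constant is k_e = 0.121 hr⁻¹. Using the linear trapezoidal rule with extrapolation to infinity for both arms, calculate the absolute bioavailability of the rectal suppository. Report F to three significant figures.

F = 0.609

Trapezoidal AUC_0→11.5 (IV):
  [0→0.5]: (87.06+81.95)/2 × 0.5 = 42.2525
  [0.5→6.5]: (81.95+39.65)/2 × 6 = 364.8
  [6.5→9.5]: (39.65+27.58)/2 × 3 = 100.845
  [9.5→11.5]: (27.58+21.65)/2 × 2 = 49.23
  Sum = 557.1275 mg/L·hr
IV tail: 21.65/0.121 = 178.926; AUC_iv,0→∞ = 557.1275 + 178.926 = 736.0535 mg/L·hr
Trapezoidal AUC_0→12 (rectal suppository):
  [0→4]: (0.00+31.56)/2 × 4 = 63.12
  [4→6]: (31.56+31.63)/2 × 2 = 63.19
  [6→12]: (31.63+20.16)/2 × 6 = 155.37
  Sum = 281.68 mg/L·hr
rectal suppository tail: 20.16/0.121 = 166.612; AUC_ev,0→∞ = 281.68 + 166.612 = 448.292 mg/L·hr
F = (AUC_ev/D_ev)/(AUC_iv/D_iv) = (448.292/150)/(736.0535/150) = 2.98861/4.90702 = 0.6090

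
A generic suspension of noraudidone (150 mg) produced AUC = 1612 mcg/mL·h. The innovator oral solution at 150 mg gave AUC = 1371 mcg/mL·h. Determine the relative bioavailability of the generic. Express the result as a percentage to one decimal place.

F_rel = 117.6%

F_rel = (AUC_test/D_test) / (AUC_ref/D_ref)
      = (1612/150) / (1371/150)
      = 10.7467 / 9.14 = 1.1758 = 117.58%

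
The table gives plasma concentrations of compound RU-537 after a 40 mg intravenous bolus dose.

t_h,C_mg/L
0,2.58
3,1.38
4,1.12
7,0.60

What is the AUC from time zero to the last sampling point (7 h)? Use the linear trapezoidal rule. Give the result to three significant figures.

Trapezoidal AUC_0→7:
  [0→3]: (2.58+1.38)/2 × 3 = 5.94
  [3→4]: (1.38+1.12)/2 × 1 = 1.25
  [4→7]: (1.12+0.60)/2 × 3 = 2.58
  Sum = 9.77 mg/L·h

AUC = 9.77 mg/L·h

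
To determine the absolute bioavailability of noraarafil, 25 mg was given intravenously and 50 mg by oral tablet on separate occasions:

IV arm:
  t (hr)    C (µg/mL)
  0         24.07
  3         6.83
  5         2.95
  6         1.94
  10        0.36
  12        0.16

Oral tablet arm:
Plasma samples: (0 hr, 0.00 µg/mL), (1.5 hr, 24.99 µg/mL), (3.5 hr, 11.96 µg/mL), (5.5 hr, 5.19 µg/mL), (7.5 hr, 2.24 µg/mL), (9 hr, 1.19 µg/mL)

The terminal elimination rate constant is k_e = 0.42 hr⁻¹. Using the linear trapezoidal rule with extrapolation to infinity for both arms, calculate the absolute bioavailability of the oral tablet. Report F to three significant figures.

Trapezoidal AUC_0→12 (IV):
  [0→3]: (24.07+6.83)/2 × 3 = 46.35
  [3→5]: (6.83+2.95)/2 × 2 = 9.78
  [5→6]: (2.95+1.94)/2 × 1 = 2.445
  [6→10]: (1.94+0.36)/2 × 4 = 4.6
  [10→12]: (0.36+0.16)/2 × 2 = 0.52
  Sum = 63.695 µg/mL·hr
IV tail: 0.16/0.42 = 0.381; AUC_iv,0→∞ = 63.695 + 0.381 = 64.076 µg/mL·hr
Trapezoidal AUC_0→9 (oral tablet):
  [0→1.5]: (0.00+24.99)/2 × 1.5 = 18.7425
  [1.5→3.5]: (24.99+11.96)/2 × 2 = 36.95
  [3.5→5.5]: (11.96+5.19)/2 × 2 = 17.15
  [5.5→7.5]: (5.19+2.24)/2 × 2 = 7.43
  [7.5→9]: (2.24+1.19)/2 × 1.5 = 2.5725
  Sum = 82.845 µg/mL·hr
oral tablet tail: 1.19/0.42 = 2.833; AUC_ev,0→∞ = 82.845 + 2.833 = 85.678 µg/mL·hr
F = (AUC_ev/D_ev)/(AUC_iv/D_iv) = (85.678/50)/(64.076/25) = 1.71356/2.56304 = 0.6686

F = 0.669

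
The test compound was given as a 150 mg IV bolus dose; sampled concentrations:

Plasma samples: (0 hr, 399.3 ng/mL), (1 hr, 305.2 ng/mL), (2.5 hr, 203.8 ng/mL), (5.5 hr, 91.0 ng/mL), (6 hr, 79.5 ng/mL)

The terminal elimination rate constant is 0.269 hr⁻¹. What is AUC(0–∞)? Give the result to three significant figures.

AUC = 1510 ng/mL·hr

Trapezoidal AUC_0→6:
  [0→1]: (399.3+305.2)/2 × 1 = 352.25
  [1→2.5]: (305.2+203.8)/2 × 1.5 = 381.75
  [2.5→5.5]: (203.8+91.0)/2 × 3 = 442.2
  [5.5→6]: (91.0+79.5)/2 × 0.5 = 42.625
  Sum = 1218.825 ng/mL·hr
Extrapolated tail: C_last / k_e = 79.5 / 0.269 = 295.539
AUC_0→∞ = 1218.825 + 295.539 = 1514.364 ng/mL·hr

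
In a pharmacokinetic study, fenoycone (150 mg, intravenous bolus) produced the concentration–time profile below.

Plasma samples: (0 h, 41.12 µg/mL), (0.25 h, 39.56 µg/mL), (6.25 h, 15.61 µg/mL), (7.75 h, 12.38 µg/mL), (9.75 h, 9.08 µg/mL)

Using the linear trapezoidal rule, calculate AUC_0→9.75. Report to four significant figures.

AUC = 218.0 µg/mL·h

Trapezoidal AUC_0→9.75:
  [0→0.25]: (41.12+39.56)/2 × 0.25 = 10.085
  [0.25→6.25]: (39.56+15.61)/2 × 6 = 165.51
  [6.25→7.75]: (15.61+12.38)/2 × 1.5 = 20.9925
  [7.75→9.75]: (12.38+9.08)/2 × 2 = 21.46
  Sum = 218.0475 µg/mL·h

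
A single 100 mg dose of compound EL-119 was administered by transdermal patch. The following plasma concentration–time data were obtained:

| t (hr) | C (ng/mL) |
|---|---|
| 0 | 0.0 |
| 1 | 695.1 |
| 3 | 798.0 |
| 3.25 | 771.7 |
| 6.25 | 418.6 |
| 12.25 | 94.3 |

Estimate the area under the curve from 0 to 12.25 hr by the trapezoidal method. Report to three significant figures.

AUC = 5360 ng/mL·hr

Trapezoidal AUC_0→12.25:
  [0→1]: (0.0+695.1)/2 × 1 = 347.55
  [1→3]: (695.1+798.0)/2 × 2 = 1493.1
  [3→3.25]: (798.0+771.7)/2 × 0.25 = 196.2125
  [3.25→6.25]: (771.7+418.6)/2 × 3 = 1785.45
  [6.25→12.25]: (418.6+94.3)/2 × 6 = 1538.7
  Sum = 5361.0125 ng/mL·hr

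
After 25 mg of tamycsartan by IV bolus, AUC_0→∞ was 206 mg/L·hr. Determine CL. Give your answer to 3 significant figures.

CL = Dose_iv / AUC_0→∞
   = 25 / 206 = 0.121359 L/hr

CL = 0.121 L/hr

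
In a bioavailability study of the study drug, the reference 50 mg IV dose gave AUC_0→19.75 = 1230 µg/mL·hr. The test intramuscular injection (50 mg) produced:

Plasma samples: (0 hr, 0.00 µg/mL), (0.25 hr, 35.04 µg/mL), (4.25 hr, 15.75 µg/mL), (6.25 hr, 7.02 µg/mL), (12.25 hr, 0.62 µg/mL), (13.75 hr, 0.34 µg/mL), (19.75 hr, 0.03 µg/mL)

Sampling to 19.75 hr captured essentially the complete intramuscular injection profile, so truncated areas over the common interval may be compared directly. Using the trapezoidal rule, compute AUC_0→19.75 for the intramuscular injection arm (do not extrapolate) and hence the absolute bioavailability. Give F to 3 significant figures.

F = 0.125

Trapezoidal AUC_0→19.75 (intramuscular injection):
  [0→0.25]: (0.00+35.04)/2 × 0.25 = 4.38
  [0.25→4.25]: (35.04+15.75)/2 × 4 = 101.58
  [4.25→6.25]: (15.75+7.02)/2 × 2 = 22.77
  [6.25→12.25]: (7.02+0.62)/2 × 6 = 22.92
  [12.25→13.75]: (0.62+0.34)/2 × 1.5 = 0.72
  [13.75→19.75]: (0.34+0.03)/2 × 6 = 1.11
  Sum = 153.48 µg/mL·hr
F = (AUC_ev/D_ev)/(AUC_iv/D_iv) = (153.48/50)/(1230/50) = 3.0696/24.6 = 0.1248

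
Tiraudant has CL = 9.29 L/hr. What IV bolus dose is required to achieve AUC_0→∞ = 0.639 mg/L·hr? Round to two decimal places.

Dose = 5.94 mg

Dose_iv = CL × AUC_0→∞
     = 9.29 × 0.639 = 5.93631 mg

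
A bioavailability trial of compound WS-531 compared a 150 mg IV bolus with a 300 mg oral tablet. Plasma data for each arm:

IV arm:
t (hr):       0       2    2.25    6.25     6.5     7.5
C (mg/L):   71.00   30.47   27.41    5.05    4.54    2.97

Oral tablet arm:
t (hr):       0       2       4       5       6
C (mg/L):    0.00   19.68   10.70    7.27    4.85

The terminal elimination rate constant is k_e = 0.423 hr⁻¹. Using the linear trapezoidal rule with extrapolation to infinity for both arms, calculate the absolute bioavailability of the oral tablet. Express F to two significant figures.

F = 0.21

Trapezoidal AUC_0→7.5 (IV):
  [0→2]: (71.00+30.47)/2 × 2 = 101.47
  [2→2.25]: (30.47+27.41)/2 × 0.25 = 7.235
  [2.25→6.25]: (27.41+5.05)/2 × 4 = 64.92
  [6.25→6.5]: (5.05+4.54)/2 × 0.25 = 1.19875
  [6.5→7.5]: (4.54+2.97)/2 × 1 = 3.755
  Sum = 178.57875 mg/L·hr
IV tail: 2.97/0.423 = 7.021; AUC_iv,0→∞ = 178.57875 + 7.021 = 185.59975 mg/L·hr
Trapezoidal AUC_0→6 (oral tablet):
  [0→2]: (0.00+19.68)/2 × 2 = 19.68
  [2→4]: (19.68+10.70)/2 × 2 = 30.38
  [4→5]: (10.70+7.27)/2 × 1 = 8.985
  [5→6]: (7.27+4.85)/2 × 1 = 6.06
  Sum = 65.105 mg/L·hr
oral tablet tail: 4.85/0.423 = 11.466; AUC_ev,0→∞ = 65.105 + 11.466 = 76.571 mg/L·hr
F = (AUC_ev/D_ev)/(AUC_iv/D_iv) = (76.571/300)/(185.59975/150) = 0.255237/1.23733 = 0.2063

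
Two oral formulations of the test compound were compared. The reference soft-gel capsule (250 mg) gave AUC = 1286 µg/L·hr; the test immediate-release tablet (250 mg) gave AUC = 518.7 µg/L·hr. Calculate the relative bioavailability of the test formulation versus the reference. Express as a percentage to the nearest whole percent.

F_rel = (AUC_test/D_test) / (AUC_ref/D_ref)
      = (518.7/250) / (1286/250)
      = 2.0748 / 5.144 = 0.4033 = 40.33%

F_rel = 40%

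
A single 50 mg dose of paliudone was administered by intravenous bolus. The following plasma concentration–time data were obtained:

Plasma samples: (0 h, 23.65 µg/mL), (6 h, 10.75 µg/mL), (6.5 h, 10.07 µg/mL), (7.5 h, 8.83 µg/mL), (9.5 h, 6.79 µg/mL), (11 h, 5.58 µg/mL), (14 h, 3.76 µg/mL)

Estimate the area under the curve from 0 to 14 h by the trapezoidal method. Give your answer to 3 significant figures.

Trapezoidal AUC_0→14:
  [0→6]: (23.65+10.75)/2 × 6 = 103.2
  [6→6.5]: (10.75+10.07)/2 × 0.5 = 5.205
  [6.5→7.5]: (10.07+8.83)/2 × 1 = 9.45
  [7.5→9.5]: (8.83+6.79)/2 × 2 = 15.62
  [9.5→11]: (6.79+5.58)/2 × 1.5 = 9.2775
  [11→14]: (5.58+3.76)/2 × 3 = 14.01
  Sum = 156.7625 µg/mL·h

AUC = 157 µg/mL·h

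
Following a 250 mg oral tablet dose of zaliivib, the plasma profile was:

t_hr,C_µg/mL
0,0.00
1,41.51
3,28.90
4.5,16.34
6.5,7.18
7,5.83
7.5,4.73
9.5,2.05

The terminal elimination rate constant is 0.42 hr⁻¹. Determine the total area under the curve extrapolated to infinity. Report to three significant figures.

AUC = 166 µg/mL·hr

Trapezoidal AUC_0→9.5:
  [0→1]: (0.00+41.51)/2 × 1 = 20.755
  [1→3]: (41.51+28.90)/2 × 2 = 70.41
  [3→4.5]: (28.90+16.34)/2 × 1.5 = 33.93
  [4.5→6.5]: (16.34+7.18)/2 × 2 = 23.52
  [6.5→7]: (7.18+5.83)/2 × 0.5 = 3.2525
  [7→7.5]: (5.83+4.73)/2 × 0.5 = 2.64
  [7.5→9.5]: (4.73+2.05)/2 × 2 = 6.78
  Sum = 161.2875 µg/mL·hr
Extrapolated tail: C_last / k_e = 2.05 / 0.42 = 4.881
AUC_0→∞ = 161.2875 + 4.881 = 166.1685 µg/mL·hr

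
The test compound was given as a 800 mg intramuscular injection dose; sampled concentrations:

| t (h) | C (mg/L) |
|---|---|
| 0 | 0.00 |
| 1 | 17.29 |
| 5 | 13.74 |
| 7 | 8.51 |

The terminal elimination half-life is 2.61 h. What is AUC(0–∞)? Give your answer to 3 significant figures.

Trapezoidal AUC_0→7:
  [0→1]: (0.00+17.29)/2 × 1 = 8.645
  [1→5]: (17.29+13.74)/2 × 4 = 62.06
  [5→7]: (13.74+8.51)/2 × 2 = 22.25
  Sum = 92.955 mg/L·h
k_e = ln2 / t½ = 0.693147 / 2.61 = 0.2656 h^-1
Extrapolated tail: C_last / k_e = 8.51 / 0.2656 = 32.041
AUC_0→∞ = 92.955 + 32.041 = 124.996 mg/L·h

AUC = 125 mg/L·h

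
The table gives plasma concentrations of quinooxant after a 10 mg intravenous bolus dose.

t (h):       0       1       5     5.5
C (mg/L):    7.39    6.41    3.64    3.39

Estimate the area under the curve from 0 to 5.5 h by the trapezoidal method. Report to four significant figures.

AUC = 28.76 mg/L·h

Trapezoidal AUC_0→5.5:
  [0→1]: (7.39+6.41)/2 × 1 = 6.9
  [1→5]: (6.41+3.64)/2 × 4 = 20.1
  [5→5.5]: (3.64+3.39)/2 × 0.5 = 1.7575
  Sum = 28.7575 mg/L·h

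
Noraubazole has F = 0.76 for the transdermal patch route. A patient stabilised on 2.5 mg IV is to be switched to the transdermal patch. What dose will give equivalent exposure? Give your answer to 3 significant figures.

For equal systemic exposure: F × D_ev = D_iv
D_ev = D_iv / F = 2.5 / 0.76 = 3.28947 mg

D_transdermal = 3.29 mg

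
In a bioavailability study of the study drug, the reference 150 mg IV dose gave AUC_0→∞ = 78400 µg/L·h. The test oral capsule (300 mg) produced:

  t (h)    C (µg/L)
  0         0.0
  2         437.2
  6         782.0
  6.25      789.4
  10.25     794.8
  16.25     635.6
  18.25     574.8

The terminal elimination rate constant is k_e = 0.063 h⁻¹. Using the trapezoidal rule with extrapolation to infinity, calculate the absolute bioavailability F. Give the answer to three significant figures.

F = 0.133

Trapezoidal AUC_0→18.25 (oral capsule):
  [0→2]: (0.0+437.2)/2 × 2 = 437.2
  [2→6]: (437.2+782.0)/2 × 4 = 2438.4
  [6→6.25]: (782.0+789.4)/2 × 0.25 = 196.425
  [6.25→10.25]: (789.4+794.8)/2 × 4 = 3168.4
  [10.25→16.25]: (794.8+635.6)/2 × 6 = 4291.2
  [16.25→18.25]: (635.6+574.8)/2 × 2 = 1210.4
  Sum = 11742.025 µg/L·h
Tail: C_last/k_e = 574.8/0.063 = 9123.810
AUC_0→∞ (oral capsule) = 11742.025 + 9123.810 = 20865.835 µg/L·h
F = (AUC_ev/D_ev)/(AUC_iv/D_iv) = (20865.835/300)/(78400/150) = 69.5528/522.667 = 0.1331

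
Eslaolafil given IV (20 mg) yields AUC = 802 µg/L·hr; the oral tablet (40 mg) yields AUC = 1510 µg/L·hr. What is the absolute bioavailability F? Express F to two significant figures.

F = (AUC_ev / D_ev) / (AUC_iv / D_iv)
  = (1510/40) / (802/20)
  = 37.75 / 40.1 = 0.9414

F = 0.94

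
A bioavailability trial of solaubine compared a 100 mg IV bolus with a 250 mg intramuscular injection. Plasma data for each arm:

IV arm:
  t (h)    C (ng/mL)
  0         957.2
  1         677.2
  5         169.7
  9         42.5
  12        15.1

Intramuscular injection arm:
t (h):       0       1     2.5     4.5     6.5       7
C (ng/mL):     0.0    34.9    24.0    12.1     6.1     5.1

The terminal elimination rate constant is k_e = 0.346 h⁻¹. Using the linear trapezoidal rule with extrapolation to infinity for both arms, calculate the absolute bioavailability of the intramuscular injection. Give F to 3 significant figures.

F = 0.0174

Trapezoidal AUC_0→12 (IV):
  [0→1]: (957.2+677.2)/2 × 1 = 817.2
  [1→5]: (677.2+169.7)/2 × 4 = 1693.8
  [5→9]: (169.7+42.5)/2 × 4 = 424.4
  [9→12]: (42.5+15.1)/2 × 3 = 86.4
  Sum = 3021.8 ng/mL·h
IV tail: 15.1/0.346 = 43.642; AUC_iv,0→∞ = 3021.8 + 43.642 = 3065.442 ng/mL·h
Trapezoidal AUC_0→7 (intramuscular injection):
  [0→1]: (0.0+34.9)/2 × 1 = 17.45
  [1→2.5]: (34.9+24.0)/2 × 1.5 = 44.175
  [2.5→4.5]: (24.0+12.1)/2 × 2 = 36.1
  [4.5→6.5]: (12.1+6.1)/2 × 2 = 18.2
  [6.5→7]: (6.1+5.1)/2 × 0.5 = 2.8
  Sum = 118.725 ng/mL·h
intramuscular injection tail: 5.1/0.346 = 14.740; AUC_ev,0→∞ = 118.725 + 14.740 = 133.465 ng/mL·h
F = (AUC_ev/D_ev)/(AUC_iv/D_iv) = (133.465/250)/(3065.442/100) = 0.53386/30.65442 = 0.0174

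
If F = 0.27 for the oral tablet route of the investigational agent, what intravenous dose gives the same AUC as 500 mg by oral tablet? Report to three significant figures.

D_iv = 135 mg

Systemic exposure from an extravascular dose = F × D_ev, so the equivalent IV dose is F × D_ev.
D_iv = F × D_ev = 0.27 × 500 = 135 mg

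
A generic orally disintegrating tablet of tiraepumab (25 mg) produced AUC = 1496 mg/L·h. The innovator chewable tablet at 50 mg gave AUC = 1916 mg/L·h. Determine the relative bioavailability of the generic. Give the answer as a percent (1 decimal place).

F_rel = 156.2%

F_rel = (AUC_test/D_test) / (AUC_ref/D_ref)
      = (1496/25) / (1916/50)
      = 59.84 / 38.32 = 1.5616 = 156.16%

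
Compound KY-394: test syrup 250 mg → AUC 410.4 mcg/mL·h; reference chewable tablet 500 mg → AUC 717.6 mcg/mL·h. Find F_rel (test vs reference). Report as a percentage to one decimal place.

F_rel = 114.4%

F_rel = (AUC_test/D_test) / (AUC_ref/D_ref)
      = (410.4/250) / (717.6/500)
      = 1.6416 / 1.4352 = 1.1438 = 114.38%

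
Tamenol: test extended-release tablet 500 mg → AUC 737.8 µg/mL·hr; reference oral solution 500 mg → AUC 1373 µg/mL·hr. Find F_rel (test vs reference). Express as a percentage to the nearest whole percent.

F_rel = 54%

F_rel = (AUC_test/D_test) / (AUC_ref/D_ref)
      = (737.8/500) / (1373/500)
      = 1.4756 / 2.746 = 0.5374 = 53.74%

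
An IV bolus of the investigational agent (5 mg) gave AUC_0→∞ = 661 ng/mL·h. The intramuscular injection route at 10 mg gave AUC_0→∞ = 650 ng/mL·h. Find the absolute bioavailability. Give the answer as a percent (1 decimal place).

F = 49.2%

F = (AUC_ev / D_ev) / (AUC_iv / D_iv)
  = (650/10) / (661/5)
  = 65 / 132.2 = 0.4917
  = 49.17%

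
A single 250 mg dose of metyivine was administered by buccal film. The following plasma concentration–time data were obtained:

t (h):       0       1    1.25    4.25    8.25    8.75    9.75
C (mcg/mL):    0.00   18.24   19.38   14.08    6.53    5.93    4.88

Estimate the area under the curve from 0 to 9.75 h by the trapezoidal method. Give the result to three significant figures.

AUC = 114 mcg/mL·h

Trapezoidal AUC_0→9.75:
  [0→1]: (0.00+18.24)/2 × 1 = 9.12
  [1→1.25]: (18.24+19.38)/2 × 0.25 = 4.7025
  [1.25→4.25]: (19.38+14.08)/2 × 3 = 50.19
  [4.25→8.25]: (14.08+6.53)/2 × 4 = 41.22
  [8.25→8.75]: (6.53+5.93)/2 × 0.5 = 3.115
  [8.75→9.75]: (5.93+4.88)/2 × 1 = 5.405
  Sum = 113.7525 mcg/mL·h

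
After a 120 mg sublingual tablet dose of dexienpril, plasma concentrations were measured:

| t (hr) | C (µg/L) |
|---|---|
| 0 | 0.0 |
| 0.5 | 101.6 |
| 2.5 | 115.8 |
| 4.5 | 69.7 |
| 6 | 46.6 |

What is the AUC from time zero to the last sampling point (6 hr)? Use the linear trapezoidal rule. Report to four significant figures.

AUC = 515.5 µg/L·hr

Trapezoidal AUC_0→6:
  [0→0.5]: (0.0+101.6)/2 × 0.5 = 25.4
  [0.5→2.5]: (101.6+115.8)/2 × 2 = 217.4
  [2.5→4.5]: (115.8+69.7)/2 × 2 = 185.5
  [4.5→6]: (69.7+46.6)/2 × 1.5 = 87.225
  Sum = 515.525 µg/L·hr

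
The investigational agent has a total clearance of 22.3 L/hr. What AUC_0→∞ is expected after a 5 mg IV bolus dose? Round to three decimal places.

AUC = 0.224 mg/L·hr

AUC_0→∞ = Dose_iv / CL
        = 5 / 22.3 = 0.224215 mg/L·hr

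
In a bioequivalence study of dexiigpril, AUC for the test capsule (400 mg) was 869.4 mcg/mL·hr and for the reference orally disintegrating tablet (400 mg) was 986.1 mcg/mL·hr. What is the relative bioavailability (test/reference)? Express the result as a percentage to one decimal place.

F_rel = (AUC_test/D_test) / (AUC_ref/D_ref)
      = (869.4/400) / (986.1/400)
      = 2.1735 / 2.46525 = 0.8817 = 88.17%

F_rel = 88.2%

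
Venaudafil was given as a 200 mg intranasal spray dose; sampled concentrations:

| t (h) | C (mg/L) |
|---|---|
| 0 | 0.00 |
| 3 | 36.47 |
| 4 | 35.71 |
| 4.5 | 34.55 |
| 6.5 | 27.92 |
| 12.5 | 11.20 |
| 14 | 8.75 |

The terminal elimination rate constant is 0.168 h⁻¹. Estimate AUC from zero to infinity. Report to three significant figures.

AUC = 355 mg/L·h

Trapezoidal AUC_0→14:
  [0→3]: (0.00+36.47)/2 × 3 = 54.705
  [3→4]: (36.47+35.71)/2 × 1 = 36.09
  [4→4.5]: (35.71+34.55)/2 × 0.5 = 17.565
  [4.5→6.5]: (34.55+27.92)/2 × 2 = 62.47
  [6.5→12.5]: (27.92+11.20)/2 × 6 = 117.36
  [12.5→14]: (11.20+8.75)/2 × 1.5 = 14.9625
  Sum = 303.1525 mg/L·h
Extrapolated tail: C_last / k_e = 8.75 / 0.168 = 52.083
AUC_0→∞ = 303.1525 + 52.083 = 355.2355 mg/L·h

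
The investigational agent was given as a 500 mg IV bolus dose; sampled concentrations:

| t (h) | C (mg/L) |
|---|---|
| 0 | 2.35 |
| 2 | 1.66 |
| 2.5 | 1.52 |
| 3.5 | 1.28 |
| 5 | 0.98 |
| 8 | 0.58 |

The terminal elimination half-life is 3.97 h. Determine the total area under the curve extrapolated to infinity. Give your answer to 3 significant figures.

Trapezoidal AUC_0→8:
  [0→2]: (2.35+1.66)/2 × 2 = 4.01
  [2→2.5]: (1.66+1.52)/2 × 0.5 = 0.795
  [2.5→3.5]: (1.52+1.28)/2 × 1 = 1.4
  [3.5→5]: (1.28+0.98)/2 × 1.5 = 1.695
  [5→8]: (0.98+0.58)/2 × 3 = 2.34
  Sum = 10.24 mg/L·h
k_e = ln2 / t½ = 0.693147 / 3.97 = 0.1746 h^-1
Extrapolated tail: C_last / k_e = 0.58 / 0.1746 = 3.322
AUC_0→∞ = 10.24 + 3.322 = 13.562 mg/L·h

AUC = 13.6 mg/L·h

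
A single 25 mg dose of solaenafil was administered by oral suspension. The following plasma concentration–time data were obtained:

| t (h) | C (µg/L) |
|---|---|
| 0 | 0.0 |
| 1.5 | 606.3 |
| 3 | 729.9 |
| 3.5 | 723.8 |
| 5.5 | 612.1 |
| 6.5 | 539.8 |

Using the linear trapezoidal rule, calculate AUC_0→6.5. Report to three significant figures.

AUC = 3730 µg/L·h

Trapezoidal AUC_0→6.5:
  [0→1.5]: (0.0+606.3)/2 × 1.5 = 454.725
  [1.5→3]: (606.3+729.9)/2 × 1.5 = 1002.15
  [3→3.5]: (729.9+723.8)/2 × 0.5 = 363.425
  [3.5→5.5]: (723.8+612.1)/2 × 2 = 1335.9
  [5.5→6.5]: (612.1+539.8)/2 × 1 = 575.95
  Sum = 3732.15 µg/L·h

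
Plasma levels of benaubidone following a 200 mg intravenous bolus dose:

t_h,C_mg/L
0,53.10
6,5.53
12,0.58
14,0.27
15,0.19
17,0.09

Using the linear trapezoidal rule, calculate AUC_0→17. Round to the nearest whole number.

AUC = 196 mg/L·h

Trapezoidal AUC_0→17:
  [0→6]: (53.10+5.53)/2 × 6 = 175.89
  [6→12]: (5.53+0.58)/2 × 6 = 18.33
  [12→14]: (0.58+0.27)/2 × 2 = 0.85
  [14→15]: (0.27+0.19)/2 × 1 = 0.23
  [15→17]: (0.19+0.09)/2 × 2 = 0.28
  Sum = 195.58 mg/L·h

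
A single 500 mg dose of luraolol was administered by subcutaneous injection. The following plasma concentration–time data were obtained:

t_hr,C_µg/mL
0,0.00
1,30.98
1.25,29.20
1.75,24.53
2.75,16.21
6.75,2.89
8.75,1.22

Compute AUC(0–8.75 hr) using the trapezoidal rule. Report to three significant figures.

AUC = 99.1 µg/mL·hr

Trapezoidal AUC_0→8.75:
  [0→1]: (0.00+30.98)/2 × 1 = 15.49
  [1→1.25]: (30.98+29.20)/2 × 0.25 = 7.5225
  [1.25→1.75]: (29.20+24.53)/2 × 0.5 = 13.4325
  [1.75→2.75]: (24.53+16.21)/2 × 1 = 20.37
  [2.75→6.75]: (16.21+2.89)/2 × 4 = 38.2
  [6.75→8.75]: (2.89+1.22)/2 × 2 = 4.11
  Sum = 99.125 µg/mL·hr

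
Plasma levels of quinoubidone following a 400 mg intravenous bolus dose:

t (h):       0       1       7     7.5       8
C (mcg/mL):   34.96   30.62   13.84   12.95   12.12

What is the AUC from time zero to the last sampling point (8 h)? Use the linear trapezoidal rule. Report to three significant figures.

Trapezoidal AUC_0→8:
  [0→1]: (34.96+30.62)/2 × 1 = 32.79
  [1→7]: (30.62+13.84)/2 × 6 = 133.38
  [7→7.5]: (13.84+12.95)/2 × 0.5 = 6.6975
  [7.5→8]: (12.95+12.12)/2 × 0.5 = 6.2675
  Sum = 179.135 mcg/mL·h

AUC = 179 mcg/mL·h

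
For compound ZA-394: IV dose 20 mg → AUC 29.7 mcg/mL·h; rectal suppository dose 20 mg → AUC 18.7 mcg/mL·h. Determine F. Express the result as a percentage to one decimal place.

F = (AUC_ev / D_ev) / (AUC_iv / D_iv)
  = (18.7/20) / (29.7/20)
  = 0.935 / 1.485 = 0.6296
  = 62.96%

F = 63.0%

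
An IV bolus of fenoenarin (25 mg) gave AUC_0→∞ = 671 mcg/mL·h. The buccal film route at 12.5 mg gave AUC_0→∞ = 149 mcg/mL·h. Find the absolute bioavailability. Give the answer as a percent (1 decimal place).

F = (AUC_ev / D_ev) / (AUC_iv / D_iv)
  = (149/12.5) / (671/25)
  = 11.92 / 26.84 = 0.4441
  = 44.41%

F = 44.4%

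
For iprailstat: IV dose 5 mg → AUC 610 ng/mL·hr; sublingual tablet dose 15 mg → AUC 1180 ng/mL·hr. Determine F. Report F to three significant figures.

F = 0.645

F = (AUC_ev / D_ev) / (AUC_iv / D_iv)
  = (1180/15) / (610/5)
  = 78.6667 / 122 = 0.6448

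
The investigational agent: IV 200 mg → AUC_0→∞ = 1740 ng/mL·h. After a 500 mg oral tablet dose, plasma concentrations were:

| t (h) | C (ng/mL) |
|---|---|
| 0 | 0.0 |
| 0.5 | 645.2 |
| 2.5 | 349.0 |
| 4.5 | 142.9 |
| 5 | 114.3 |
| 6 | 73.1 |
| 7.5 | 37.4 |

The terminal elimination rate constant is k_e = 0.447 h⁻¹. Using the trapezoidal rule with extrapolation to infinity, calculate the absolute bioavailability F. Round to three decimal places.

F = 0.453

Trapezoidal AUC_0→7.5 (oral tablet):
  [0→0.5]: (0.0+645.2)/2 × 0.5 = 161.3
  [0.5→2.5]: (645.2+349.0)/2 × 2 = 994.2
  [2.5→4.5]: (349.0+142.9)/2 × 2 = 491.9
  [4.5→5]: (142.9+114.3)/2 × 0.5 = 64.3
  [5→6]: (114.3+73.1)/2 × 1 = 93.7
  [6→7.5]: (73.1+37.4)/2 × 1.5 = 82.875
  Sum = 1888.275 ng/mL·h
Tail: C_last/k_e = 37.4/0.447 = 83.669
AUC_0→∞ (oral tablet) = 1888.275 + 83.669 = 1971.944 ng/mL·h
F = (AUC_ev/D_ev)/(AUC_iv/D_iv) = (1971.944/500)/(1740/200) = 3.943888/8.7 = 0.4533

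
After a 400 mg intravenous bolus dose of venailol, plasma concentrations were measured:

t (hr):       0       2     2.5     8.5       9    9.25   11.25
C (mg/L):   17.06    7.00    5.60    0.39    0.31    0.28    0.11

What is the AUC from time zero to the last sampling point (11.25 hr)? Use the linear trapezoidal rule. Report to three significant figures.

Trapezoidal AUC_0→11.25:
  [0→2]: (17.06+7.00)/2 × 2 = 24.06
  [2→2.5]: (7.00+5.60)/2 × 0.5 = 3.15
  [2.5→8.5]: (5.60+0.39)/2 × 6 = 17.97
  [8.5→9]: (0.39+0.31)/2 × 0.5 = 0.175
  [9→9.25]: (0.31+0.28)/2 × 0.25 = 0.07375
  [9.25→11.25]: (0.28+0.11)/2 × 2 = 0.39
  Sum = 45.81875 mg/L·hr

AUC = 45.8 mg/L·hr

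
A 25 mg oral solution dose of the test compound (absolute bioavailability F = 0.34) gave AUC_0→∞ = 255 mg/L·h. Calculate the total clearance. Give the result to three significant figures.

CL = F × Dose / AUC_0→∞
   = 0.34 × 25 / 255 = 0.0333333 L/h

CL = 0.0333 L/h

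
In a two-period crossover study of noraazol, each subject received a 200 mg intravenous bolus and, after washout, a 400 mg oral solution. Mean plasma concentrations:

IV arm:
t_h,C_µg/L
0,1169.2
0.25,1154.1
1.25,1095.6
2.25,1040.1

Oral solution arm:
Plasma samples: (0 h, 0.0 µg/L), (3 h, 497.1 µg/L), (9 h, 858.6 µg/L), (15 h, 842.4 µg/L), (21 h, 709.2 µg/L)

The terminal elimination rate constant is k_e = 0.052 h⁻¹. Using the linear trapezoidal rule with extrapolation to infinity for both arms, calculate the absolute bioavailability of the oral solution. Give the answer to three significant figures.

F = 0.627

Trapezoidal AUC_0→2.25 (IV):
  [0→0.25]: (1169.2+1154.1)/2 × 0.25 = 290.4125
  [0.25→1.25]: (1154.1+1095.6)/2 × 1 = 1124.85
  [1.25→2.25]: (1095.6+1040.1)/2 × 1 = 1067.85
  Sum = 2483.1125 µg/L·h
IV tail: 1040.1/0.052 = 20001.923; AUC_iv,0→∞ = 2483.1125 + 20001.923 = 22485.0355 µg/L·h
Trapezoidal AUC_0→21 (oral solution):
  [0→3]: (0.0+497.1)/2 × 3 = 745.65
  [3→9]: (497.1+858.6)/2 × 6 = 4067.1
  [9→15]: (858.6+842.4)/2 × 6 = 5103.0
  [15→21]: (842.4+709.2)/2 × 6 = 4654.8
  Sum = 14570.55 µg/L·h
oral solution tail: 709.2/0.052 = 13638.462; AUC_ev,0→∞ = 14570.55 + 13638.462 = 28209.012 µg/L·h
F = (AUC_ev/D_ev)/(AUC_iv/D_iv) = (28209.012/400)/(22485.0355/200) = 70.52253/112.425 = 0.6273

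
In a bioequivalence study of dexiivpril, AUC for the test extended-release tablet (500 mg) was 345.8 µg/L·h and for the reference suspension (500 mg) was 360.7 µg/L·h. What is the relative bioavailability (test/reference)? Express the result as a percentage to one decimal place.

F_rel = 95.9%

F_rel = (AUC_test/D_test) / (AUC_ref/D_ref)
      = (345.8/500) / (360.7/500)
      = 0.6916 / 0.7214 = 0.9587 = 95.87%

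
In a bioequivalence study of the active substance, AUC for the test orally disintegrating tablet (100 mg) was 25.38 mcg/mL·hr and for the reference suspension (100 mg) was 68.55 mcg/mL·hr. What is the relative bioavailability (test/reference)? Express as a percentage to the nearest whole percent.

F_rel = 37%

F_rel = (AUC_test/D_test) / (AUC_ref/D_ref)
      = (25.38/100) / (68.55/100)
      = 0.2538 / 0.6855 = 0.3702 = 37.02%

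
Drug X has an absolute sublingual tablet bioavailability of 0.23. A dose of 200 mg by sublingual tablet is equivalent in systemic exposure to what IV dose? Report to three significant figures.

D_iv = 46.0 mg

Systemic exposure from an extravascular dose = F × D_ev, so the equivalent IV dose is F × D_ev.
D_iv = F × D_ev = 0.23 × 200 = 46 mg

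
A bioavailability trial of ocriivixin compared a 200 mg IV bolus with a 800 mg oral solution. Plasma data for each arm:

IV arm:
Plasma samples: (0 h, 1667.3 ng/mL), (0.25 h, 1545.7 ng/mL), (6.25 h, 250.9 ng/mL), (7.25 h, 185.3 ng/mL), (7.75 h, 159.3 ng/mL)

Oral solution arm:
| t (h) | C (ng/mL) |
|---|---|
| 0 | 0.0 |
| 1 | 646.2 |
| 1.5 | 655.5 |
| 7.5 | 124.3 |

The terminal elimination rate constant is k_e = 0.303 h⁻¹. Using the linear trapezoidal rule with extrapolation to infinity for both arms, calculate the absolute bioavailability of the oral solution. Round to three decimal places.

F = 0.128

Trapezoidal AUC_0→7.75 (IV):
  [0→0.25]: (1667.3+1545.7)/2 × 0.25 = 401.625
  [0.25→6.25]: (1545.7+250.9)/2 × 6 = 5389.8
  [6.25→7.25]: (250.9+185.3)/2 × 1 = 218.1
  [7.25→7.75]: (185.3+159.3)/2 × 0.5 = 86.15
  Sum = 6095.675 ng/mL·h
IV tail: 159.3/0.303 = 525.743; AUC_iv,0→∞ = 6095.675 + 525.743 = 6621.418 ng/mL·h
Trapezoidal AUC_0→7.5 (oral solution):
  [0→1]: (0.0+646.2)/2 × 1 = 323.1
  [1→1.5]: (646.2+655.5)/2 × 0.5 = 325.425
  [1.5→7.5]: (655.5+124.3)/2 × 6 = 2339.4
  Sum = 2987.925 ng/mL·h
oral solution tail: 124.3/0.303 = 410.231; AUC_ev,0→∞ = 2987.925 + 410.231 = 3398.156 ng/mL·h
F = (AUC_ev/D_ev)/(AUC_iv/D_iv) = (3398.156/800)/(6621.418/200) = 4.247695/33.10709 = 0.1283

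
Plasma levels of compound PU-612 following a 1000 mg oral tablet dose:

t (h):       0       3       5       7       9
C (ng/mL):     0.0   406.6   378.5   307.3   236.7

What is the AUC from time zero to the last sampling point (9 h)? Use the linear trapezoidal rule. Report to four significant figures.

AUC = 2625 ng/mL·h

Trapezoidal AUC_0→9:
  [0→3]: (0.0+406.6)/2 × 3 = 609.9
  [3→5]: (406.6+378.5)/2 × 2 = 785.1
  [5→7]: (378.5+307.3)/2 × 2 = 685.8
  [7→9]: (307.3+236.7)/2 × 2 = 544.0
  Sum = 2624.8 ng/mL·h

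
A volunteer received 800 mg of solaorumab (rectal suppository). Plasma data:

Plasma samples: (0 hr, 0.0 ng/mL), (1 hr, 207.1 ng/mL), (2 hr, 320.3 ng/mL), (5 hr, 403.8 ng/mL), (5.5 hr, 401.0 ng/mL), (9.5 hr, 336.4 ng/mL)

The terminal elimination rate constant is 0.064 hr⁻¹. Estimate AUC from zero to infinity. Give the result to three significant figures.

AUC = 8390 ng/mL·hr

Trapezoidal AUC_0→9.5:
  [0→1]: (0.0+207.1)/2 × 1 = 103.55
  [1→2]: (207.1+320.3)/2 × 1 = 263.7
  [2→5]: (320.3+403.8)/2 × 3 = 1086.15
  [5→5.5]: (403.8+401.0)/2 × 0.5 = 201.2
  [5.5→9.5]: (401.0+336.4)/2 × 4 = 1474.8
  Sum = 3129.4 ng/mL·hr
Extrapolated tail: C_last / k_e = 336.4 / 0.064 = 5256.250
AUC_0→∞ = 3129.4 + 5256.250 = 8385.65 ng/mL·hr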